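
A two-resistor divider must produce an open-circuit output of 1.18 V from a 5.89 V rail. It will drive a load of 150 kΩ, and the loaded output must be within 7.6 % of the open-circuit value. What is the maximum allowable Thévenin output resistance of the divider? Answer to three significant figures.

Loading drop = R_th/(R_th + R_L) ≤ 0.0760, so R_th ≤ R_L · ε/(1−ε) = 150 kΩ × 0.0760/0.9240 = 12.3 kΩ.
(Any R1, R2 with R2/(R1+R2) = 0.200 and R1‖R2 ≤ 12.3 kΩ will meet the spec.)

R_th ≤ 12.3 kΩ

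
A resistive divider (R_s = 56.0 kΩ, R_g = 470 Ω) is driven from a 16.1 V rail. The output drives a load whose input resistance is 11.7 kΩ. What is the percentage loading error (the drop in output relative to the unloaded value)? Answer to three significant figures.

3.83 %

The divider's output (Thévenin) resistance is R_s‖R_g = 466.1 Ω.
Fractional drop under load = R_th/(R_th + R_L) = 466.1 / (466.1 + 11700) = 0.03831.
So the output falls by 3.83 %.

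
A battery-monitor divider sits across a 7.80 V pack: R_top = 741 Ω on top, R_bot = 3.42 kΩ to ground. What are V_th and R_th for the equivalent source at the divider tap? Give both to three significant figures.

V_th = 6.41 V, R_th = 609 Ω

V_th is the open-circuit tap voltage: 7.80 × 3420/(741 + 3420) = 6.41 V.
With the supply zeroed, R_top and R_bot appear in parallel from the tap: R_th = R_top‖R_bot = (741 × 3420)/4161 = 609 Ω.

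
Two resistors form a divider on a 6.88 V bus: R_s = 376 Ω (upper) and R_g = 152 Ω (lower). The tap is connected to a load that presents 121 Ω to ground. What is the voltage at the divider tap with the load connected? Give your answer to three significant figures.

V_out ≈ 1.05 V

The load sits in parallel with R_g: R_g‖R_L = (152 × 121) / (152 + 121) = 67.37 Ω.
V_out = 6.88 × 67.37 / (376 + 67.37) = 6.88 × 67.37/443.4 = 1.05 V.
(Unloaded it would have been 1.98 V.)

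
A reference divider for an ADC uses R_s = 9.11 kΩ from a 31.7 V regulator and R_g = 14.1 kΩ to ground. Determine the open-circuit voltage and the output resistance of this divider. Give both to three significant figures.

V_th = 19.3 V, R_th = 5.53 kΩ

V_th is the open-circuit tap voltage: 31.7 × 14.1/(9.11 + 14.1) = 19.3 V.
With the supply zeroed, R_s and R_g appear in parallel from the tap: R_th = R_s‖R_g = (9.11 × 14.1)/23.21 = 5.53 kΩ.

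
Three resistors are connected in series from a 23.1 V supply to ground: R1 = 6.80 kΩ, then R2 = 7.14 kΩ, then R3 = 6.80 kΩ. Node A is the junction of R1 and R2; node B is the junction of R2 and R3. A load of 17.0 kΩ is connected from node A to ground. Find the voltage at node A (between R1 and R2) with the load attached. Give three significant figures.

V ≈ 12.2 V

Below node A the series string R2+R3 = 13.94 kΩ sits in parallel with the 17.0 kΩ load: 7.659 kΩ.
V_A = 23.1 × 7.659/(6.80 + 7.659) = 12.2 V.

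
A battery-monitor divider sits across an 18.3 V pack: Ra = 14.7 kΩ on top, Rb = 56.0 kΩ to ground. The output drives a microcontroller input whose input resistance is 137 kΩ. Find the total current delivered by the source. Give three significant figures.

I ≈ 0.336 mA

Rb‖R_L = 39.75 kΩ, so the source sees Ra + Rb‖R_L = 54.45 kΩ.
I = 18.3 V / 54.45 kΩ = 0.336 mA.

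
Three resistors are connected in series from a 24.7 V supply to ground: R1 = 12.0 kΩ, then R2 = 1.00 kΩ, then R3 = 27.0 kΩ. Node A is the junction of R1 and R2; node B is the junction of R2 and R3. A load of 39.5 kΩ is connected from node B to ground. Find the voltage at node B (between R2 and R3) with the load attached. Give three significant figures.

V ≈ 13.6 V

At node B, R3 is in parallel with the load: R3‖R_L = 16.04 kΩ.
Below node A the resistance is R2 + (R3‖R_L) = 17.04 kΩ, so V_A = 24.7 × 17.04/29.04 = 14.49 V.
Then V_B = V_A × (R3‖R_L)/(R2 + R3‖R_L) = 14.49 × 16.04/17.04 = 13.6 V.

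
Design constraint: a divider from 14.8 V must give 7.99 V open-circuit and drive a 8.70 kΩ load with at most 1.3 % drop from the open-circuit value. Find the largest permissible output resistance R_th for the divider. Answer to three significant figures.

R_th ≤ 115 Ω

Loading drop = R_th/(R_th + R_L) ≤ 0.0130, so R_th ≤ R_L · ε/(1−ε) = 8.70 kΩ × 0.0130/0.9870 = 115 Ω.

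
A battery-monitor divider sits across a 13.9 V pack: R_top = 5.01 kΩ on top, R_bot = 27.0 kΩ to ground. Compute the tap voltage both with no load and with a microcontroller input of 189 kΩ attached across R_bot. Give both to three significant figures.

Unloaded: 11.7 V; loaded: 11.5 V

Open-circuit: V = 13.9 × 27.0/(5.01 + 27.0) = 11.7 V.
With the load, R_bot becomes R_bot‖R_L = 23.62 kΩ, so V = 13.9 × 23.62/28.64 = 11.5 V.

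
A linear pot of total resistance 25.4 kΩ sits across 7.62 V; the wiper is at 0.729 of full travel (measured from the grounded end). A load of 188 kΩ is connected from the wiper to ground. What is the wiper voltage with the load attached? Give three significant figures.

V ≈ 5.41 V

The wiper splits the pot into (1−α)R = 6.883 kΩ above and αR = 18.52 kΩ below.
Lower section ‖ load = 16.86 kΩ.
V_wiper = 7.62 × 16.86/(6.883 + 16.86) = 5.41 V.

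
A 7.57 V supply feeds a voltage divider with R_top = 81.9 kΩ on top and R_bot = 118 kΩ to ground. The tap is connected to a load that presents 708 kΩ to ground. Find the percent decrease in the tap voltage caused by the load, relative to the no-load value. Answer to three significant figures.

6.39 %

The divider's output (Thévenin) resistance is R_top‖R_bot = 48.35 kΩ.
Fractional drop under load = R_th/(R_th + R_L) = 48.35 / (48.35 + 708) = 0.06392.
So the output falls by 6.39 %.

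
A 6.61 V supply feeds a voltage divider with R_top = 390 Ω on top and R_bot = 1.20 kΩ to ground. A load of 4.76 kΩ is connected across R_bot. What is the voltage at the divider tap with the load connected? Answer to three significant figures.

V_out ≈ 4.70 V

The load sits in parallel with R_bot: R_bot‖R_L = (1200 × 4760) / (1200 + 4760) = 958.4 Ω.
V_out = 6.61 × 958.4 / (390 + 958.4) = 6.61 × 958.4/1348 = 4.70 V.
(Unloaded it would have been 4.99 V.)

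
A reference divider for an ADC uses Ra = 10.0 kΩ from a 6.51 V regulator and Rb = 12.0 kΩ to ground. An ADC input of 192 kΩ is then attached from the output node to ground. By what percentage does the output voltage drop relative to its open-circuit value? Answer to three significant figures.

The divider's output (Thévenin) resistance is Ra‖Rb = 5.455 kΩ.
Fractional drop under load = R_th/(R_th + R_L) = 5.455 / (5.455 + 192) = 0.02762.
So the output falls by 2.76 %.

2.76 %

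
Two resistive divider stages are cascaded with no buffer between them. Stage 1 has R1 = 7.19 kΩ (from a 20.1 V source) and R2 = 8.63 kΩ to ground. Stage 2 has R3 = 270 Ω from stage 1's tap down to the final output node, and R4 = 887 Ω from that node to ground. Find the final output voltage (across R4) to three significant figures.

V_out ≈ 1.91 V

Stage 2 presents R3+R4 = 1157 Ω as a load on stage 1's tap.
Stage 1's lower leg becomes R2‖(R3+R4) = 1020 Ω, so V_mid = 20.1 × 1020/8210 = 2.498 V.
Stage 2 is itself unloaded: V_out = V_mid × R4/(R3+R4) = 2.498 × 887/1157 = 1.91 V.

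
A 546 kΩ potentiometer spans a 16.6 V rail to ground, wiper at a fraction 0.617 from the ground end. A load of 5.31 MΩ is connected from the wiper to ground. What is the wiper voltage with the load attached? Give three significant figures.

V ≈ 10.0 V

The wiper splits the pot into (1−α)R = 209.1 kΩ above and αR = 336.9 kΩ below.
Lower section ‖ load = 316.8 kΩ.
V_wiper = 16.6 × 316.8/(209.1 + 316.8) = 10.0 V.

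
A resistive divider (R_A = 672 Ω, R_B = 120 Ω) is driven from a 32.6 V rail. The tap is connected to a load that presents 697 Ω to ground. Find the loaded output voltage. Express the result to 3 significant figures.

V_out ≈ 4.31 V

The load sits in parallel with R_B: R_B‖R_L = (120 × 697) / (120 + 697) = 102.4 Ω.
V_out = 32.6 × 102.4 / (672 + 102.4) = 32.6 × 102.4/774.4 = 4.31 V.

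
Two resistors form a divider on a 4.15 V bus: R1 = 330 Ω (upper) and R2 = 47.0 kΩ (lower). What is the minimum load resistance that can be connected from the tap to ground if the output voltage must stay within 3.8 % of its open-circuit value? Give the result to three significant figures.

Output resistance R_th = R1‖R2 = (330 × 47000)/47330 = 327.7 Ω.
The fractional drop is R_th/(R_th + R_L); requiring this ≤ 0.0380 gives R_L ≥ R_th(1/0.0380 − 1) = 327.7 × 25.32 = 8.30 kΩ.

R_L(min) ≈ 8.30 kΩ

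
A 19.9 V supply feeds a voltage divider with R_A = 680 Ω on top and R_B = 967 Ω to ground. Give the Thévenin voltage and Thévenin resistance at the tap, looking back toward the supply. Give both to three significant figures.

V_th = 11.7 V, R_th = 399 Ω

V_th is the open-circuit tap voltage: 19.9 × 967/(680 + 967) = 11.7 V.
With the supply zeroed, R_A and R_B appear in parallel from the tap: R_th = R_A‖R_B = (680 × 967)/1647 = 399 Ω.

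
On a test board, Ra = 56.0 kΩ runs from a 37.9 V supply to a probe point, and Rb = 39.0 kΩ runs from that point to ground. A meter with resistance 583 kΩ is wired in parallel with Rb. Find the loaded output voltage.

V_out ≈ 15.0 V

The load sits in parallel with Rb: Rb‖R_L = (39.0 × 583) / (39.0 + 583) = 36.55 kΩ.
V_out = 37.9 × 36.55 / (56.0 + 36.55) = 37.9 × 36.55/92.55 = 15.0 V.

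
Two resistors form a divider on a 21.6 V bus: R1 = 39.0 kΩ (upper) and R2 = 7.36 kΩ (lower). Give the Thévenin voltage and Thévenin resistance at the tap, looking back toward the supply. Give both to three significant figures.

V_th is the open-circuit tap voltage: 21.6 × 7.36/(39.0 + 7.36) = 3.43 V.
With the supply zeroed, R1 and R2 appear in parallel from the tap: R_th = R1‖R2 = (39.0 × 7.36)/46.36 = 6.19 kΩ.

V_th = 3.43 V, R_th = 6.19 kΩ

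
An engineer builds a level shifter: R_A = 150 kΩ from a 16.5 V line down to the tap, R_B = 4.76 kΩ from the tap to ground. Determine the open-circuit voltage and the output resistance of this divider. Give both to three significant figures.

V_th is the open-circuit tap voltage: 16.5 × 4.76/(150 + 4.76) = 0.507 V.
With the supply zeroed, R_A and R_B appear in parallel from the tap: R_th = R_A‖R_B = (150 × 4.76)/154.8 = 4.61 kΩ.

V_th = 0.507 V, R_th = 4.61 kΩ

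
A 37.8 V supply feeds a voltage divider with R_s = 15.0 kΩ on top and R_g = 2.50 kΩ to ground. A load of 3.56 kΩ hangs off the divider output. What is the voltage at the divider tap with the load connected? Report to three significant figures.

The load sits in parallel with R_g: R_g‖R_L = (2.50 × 3.56) / (2.50 + 3.56) = 1.469 kΩ.
V_out = 37.8 × 1.469 / (15.0 + 1.469) = 37.8 × 1.469/16.47 = 3.37 V.

V_out ≈ 3.37 V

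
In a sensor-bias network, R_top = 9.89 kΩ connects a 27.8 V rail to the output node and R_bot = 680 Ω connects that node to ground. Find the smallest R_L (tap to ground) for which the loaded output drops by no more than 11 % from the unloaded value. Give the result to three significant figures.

R_L(min) ≈ 5.15 kΩ

Output resistance R_th = R_top‖R_bot = (9890 × 680)/10570 = 636.3 Ω.
The fractional drop is R_th/(R_th + R_L); requiring this ≤ 0.110 gives R_L ≥ R_th(1/0.110 − 1) = 636.3 × 8.091 = 5.15 kΩ.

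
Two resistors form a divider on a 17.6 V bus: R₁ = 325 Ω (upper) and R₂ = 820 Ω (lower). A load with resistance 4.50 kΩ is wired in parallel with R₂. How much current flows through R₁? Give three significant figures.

I ≈ 17.3 mA

R₂‖R_L = 693.6 Ω, so the source sees R₁ + R₂‖R_L = 1019 Ω.
I = 17.6 V / 1019 Ω = 17.3 mA.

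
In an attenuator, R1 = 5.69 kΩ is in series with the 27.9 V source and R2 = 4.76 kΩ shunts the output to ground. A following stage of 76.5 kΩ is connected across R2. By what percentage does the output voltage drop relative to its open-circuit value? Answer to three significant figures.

3.28 %

The divider's output (Thévenin) resistance is R1‖R2 = 2.592 kΩ.
Fractional drop under load = R_th/(R_th + R_L) = 2.592 / (2.592 + 76.5) = 0.03277.
So the output falls by 3.28 %.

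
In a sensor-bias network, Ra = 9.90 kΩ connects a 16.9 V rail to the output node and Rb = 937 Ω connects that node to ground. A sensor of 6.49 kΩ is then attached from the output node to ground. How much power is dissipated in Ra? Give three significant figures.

Total resistance from the source is Ra + (Rb‖R_L) = 10720 Ω, so I = 16.9/10720 Ω = 1.577 mA.
P = I²·Ra = (1.577 mA)² × 9.90 kΩ = 24.6 mW.

P ≈ 24.6 mW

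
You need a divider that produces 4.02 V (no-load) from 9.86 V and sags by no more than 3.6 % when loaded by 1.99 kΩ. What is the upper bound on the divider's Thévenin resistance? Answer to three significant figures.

R_th ≤ 74.3 Ω

Loading drop = R_th/(R_th + R_L) ≤ 0.0360, so R_th ≤ R_L · ε/(1−ε) = 1.99 kΩ × 0.0360/0.9640 = 74.3 Ω.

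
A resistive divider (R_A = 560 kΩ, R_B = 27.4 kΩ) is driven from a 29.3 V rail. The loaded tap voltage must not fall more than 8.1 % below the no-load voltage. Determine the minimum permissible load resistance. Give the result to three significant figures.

R_L(min) ≈ 296 kΩ

Output resistance R_th = R_A‖R_B = (560 × 27.4)/587.4 = 26.12 kΩ.
The fractional drop is R_th/(R_th + R_L); requiring this ≤ 0.0810 gives R_L ≥ R_th(1/0.0810 − 1) = 26.12 × 11.35 = 296 kΩ.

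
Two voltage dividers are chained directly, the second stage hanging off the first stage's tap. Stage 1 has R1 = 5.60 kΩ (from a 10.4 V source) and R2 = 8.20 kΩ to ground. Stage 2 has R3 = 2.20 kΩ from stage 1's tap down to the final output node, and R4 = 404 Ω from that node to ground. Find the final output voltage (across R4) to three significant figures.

V_out ≈ 0.421 V

Stage 2 presents R3+R4 = 2604 Ω as a load on stage 1's tap.
Stage 1's lower leg becomes R2‖(R3+R4) = 1976 Ω, so V_mid = 10.4 × 1976/7576 = 2.713 V.
Stage 2 is itself unloaded: V_out = V_mid × R4/(R3+R4) = 2.713 × 404/2604 = 0.421 V.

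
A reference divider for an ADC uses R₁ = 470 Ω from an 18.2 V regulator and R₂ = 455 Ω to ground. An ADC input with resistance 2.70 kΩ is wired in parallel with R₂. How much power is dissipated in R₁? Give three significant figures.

Total resistance from the source is R₁ + (R₂‖R_L) = 859.4 Ω, so I = 18.2/859.4 Ω = 21.18 mA.
P = I²·R₁ = (21.18 mA)² × 470 Ω = 211 mW.

P ≈ 211 mW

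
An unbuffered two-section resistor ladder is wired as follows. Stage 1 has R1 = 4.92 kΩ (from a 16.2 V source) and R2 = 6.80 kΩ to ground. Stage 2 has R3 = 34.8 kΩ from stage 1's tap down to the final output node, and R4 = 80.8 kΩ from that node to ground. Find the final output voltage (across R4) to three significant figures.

Stage 2 presents R3+R4 = 115.6 kΩ as a load on stage 1's tap.
Stage 1's lower leg becomes R2‖(R3+R4) = 6.422 kΩ, so V_mid = 16.2 × 6.422/11.34 = 9.173 V.
Stage 2 is itself unloaded: V_out = V_mid × R4/(R3+R4) = 9.173 × 80.8/115.6 = 6.41 V.

V_out ≈ 6.41 V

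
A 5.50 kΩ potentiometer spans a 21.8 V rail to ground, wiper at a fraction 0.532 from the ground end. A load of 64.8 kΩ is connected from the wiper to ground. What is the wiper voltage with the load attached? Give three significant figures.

The wiper splits the pot into (1−α)R = 2.574 kΩ above and αR = 2.926 kΩ below.
Lower section ‖ load = 2.800 kΩ.
V_wiper = 21.8 × 2.800/(2.574 + 2.800) = 11.4 V.

V ≈ 11.4 V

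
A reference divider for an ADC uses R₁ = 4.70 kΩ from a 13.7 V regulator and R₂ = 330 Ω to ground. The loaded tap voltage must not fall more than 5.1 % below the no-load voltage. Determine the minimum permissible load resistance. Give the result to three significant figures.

Output resistance R_th = R₁‖R₂ = (4700 × 330)/5030 = 308.3 Ω.
The fractional drop is R_th/(R_th + R_L); requiring this ≤ 0.0510 gives R_L ≥ R_th(1/0.0510 − 1) = 308.3 × 18.61 = 5.74 kΩ.

R_L(min) ≈ 5.74 kΩ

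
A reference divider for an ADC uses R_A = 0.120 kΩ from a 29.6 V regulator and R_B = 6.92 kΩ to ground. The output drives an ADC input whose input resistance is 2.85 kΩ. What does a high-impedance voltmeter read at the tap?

The load sits in parallel with R_B: R_B‖R_L = (6920 × 2850) / (6920 + 2850) = 2019 Ω.
V_out = 29.6 × 2019 / (120 + 2019) = 29.6 × 2019/2139 = 27.9 V.

V_out ≈ 27.9 V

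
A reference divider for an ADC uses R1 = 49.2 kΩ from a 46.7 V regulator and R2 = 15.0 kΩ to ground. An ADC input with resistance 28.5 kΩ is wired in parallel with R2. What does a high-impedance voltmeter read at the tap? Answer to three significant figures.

V_out ≈ 7.78 V

The load sits in parallel with R2: R2‖R_L = (15.0 × 28.5) / (15.0 + 28.5) = 9.828 kΩ.
V_out = 46.7 × 9.828 / (49.2 + 9.828) = 46.7 × 9.828/59.03 = 7.78 V.
(Unloaded it would have been 10.9 V.)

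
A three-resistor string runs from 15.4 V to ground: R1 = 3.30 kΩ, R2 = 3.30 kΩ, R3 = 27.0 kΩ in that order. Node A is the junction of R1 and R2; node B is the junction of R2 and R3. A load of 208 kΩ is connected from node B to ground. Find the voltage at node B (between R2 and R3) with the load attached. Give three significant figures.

At node B, R3 is in parallel with the load: R3‖R_L = 23.90 kΩ.
Below node A the resistance is R2 + (R3‖R_L) = 27.20 kΩ, so V_A = 15.4 × 27.20/30.50 = 13.73 V.
Then V_B = V_A × (R3‖R_L)/(R2 + R3‖R_L) = 13.73 × 23.90/27.20 = 12.1 V.

V ≈ 12.1 V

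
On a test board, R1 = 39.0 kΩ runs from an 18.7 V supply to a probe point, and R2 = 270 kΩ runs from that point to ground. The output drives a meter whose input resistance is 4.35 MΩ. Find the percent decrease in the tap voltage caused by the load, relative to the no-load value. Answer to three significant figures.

0.777 %

The divider's output (Thévenin) resistance is R1‖R2 = 34.08 kΩ.
Fractional drop under load = R_th/(R_th + R_L) = 34.08 / (34.08 + 4350) = 0.007773.
So the output falls by 0.777 %.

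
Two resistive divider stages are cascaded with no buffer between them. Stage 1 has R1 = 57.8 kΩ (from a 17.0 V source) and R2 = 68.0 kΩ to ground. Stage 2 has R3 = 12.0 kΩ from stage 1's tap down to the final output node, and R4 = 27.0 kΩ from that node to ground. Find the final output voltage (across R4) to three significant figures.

Stage 2 presents R3+R4 = 39.00 kΩ as a load on stage 1's tap.
Stage 1's lower leg becomes R2‖(R3+R4) = 24.79 kΩ, so V_mid = 17.0 × 24.79/82.59 = 5.102 V.
Stage 2 is itself unloaded: V_out = V_mid × R4/(R3+R4) = 5.102 × 27.0/39.00 = 3.53 V.

V_out ≈ 3.53 V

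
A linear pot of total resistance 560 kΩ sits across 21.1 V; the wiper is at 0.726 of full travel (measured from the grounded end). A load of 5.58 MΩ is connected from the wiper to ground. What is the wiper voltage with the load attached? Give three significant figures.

V ≈ 15.0 V

The wiper splits the pot into (1−α)R = 153.4 kΩ above and αR = 406.6 kΩ below.
Lower section ‖ load = 378.9 kΩ.
V_wiper = 21.1 × 378.9/(153.4 + 378.9) = 15.0 V.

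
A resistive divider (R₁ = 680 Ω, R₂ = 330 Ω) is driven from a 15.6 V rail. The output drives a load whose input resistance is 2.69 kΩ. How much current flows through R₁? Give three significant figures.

I ≈ 16.0 mA

R₂‖R_L = 293.9 Ω, so the source sees R₁ + R₂‖R_L = 973.9 Ω.
I = 15.6 V / 973.9 Ω = 16.0 mA.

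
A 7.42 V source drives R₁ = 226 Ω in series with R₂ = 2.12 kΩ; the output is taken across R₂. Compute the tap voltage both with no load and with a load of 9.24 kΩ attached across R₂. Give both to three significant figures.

Unloaded: 6.71 V; loaded: 6.56 V

Open-circuit: V = 7.42 × 2120/(226 + 2120) = 6.71 V.
With the load, R₂ becomes R₂‖R_L = 1724 Ω, so V = 7.42 × 1724/1950 = 6.56 V.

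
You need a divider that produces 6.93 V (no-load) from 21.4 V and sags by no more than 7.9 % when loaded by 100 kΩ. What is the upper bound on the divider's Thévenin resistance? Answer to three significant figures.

Loading drop = R_th/(R_th + R_L) ≤ 0.0790, so R_th ≤ R_L · ε/(1−ε) = 100 kΩ × 0.0790/0.9210 = 8.58 kΩ.
(Any R1, R2 with R2/(R1+R2) = 0.324 and R1‖R2 ≤ 8.58 kΩ will meet the spec.)

R_th ≤ 8.58 kΩ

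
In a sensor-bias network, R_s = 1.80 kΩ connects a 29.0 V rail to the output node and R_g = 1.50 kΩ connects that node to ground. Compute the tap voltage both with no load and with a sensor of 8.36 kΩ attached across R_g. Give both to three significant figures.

Open-circuit: V = 29.0 × 1.50/(1.80 + 1.50) = 13.2 V.
With the load, R_g becomes R_g‖R_L = 1.272 kΩ, so V = 29.0 × 1.272/3.072 = 12.0 V.

Unloaded: 13.2 V; loaded: 12.0 V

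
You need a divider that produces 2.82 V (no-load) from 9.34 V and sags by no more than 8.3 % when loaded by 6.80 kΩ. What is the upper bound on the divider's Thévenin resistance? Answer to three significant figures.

Loading drop = R_th/(R_th + R_L) ≤ 0.0830, so R_th ≤ R_L · ε/(1−ε) = 6.80 kΩ × 0.0830/0.9170 = 615 Ω.

R_th ≤ 615 Ω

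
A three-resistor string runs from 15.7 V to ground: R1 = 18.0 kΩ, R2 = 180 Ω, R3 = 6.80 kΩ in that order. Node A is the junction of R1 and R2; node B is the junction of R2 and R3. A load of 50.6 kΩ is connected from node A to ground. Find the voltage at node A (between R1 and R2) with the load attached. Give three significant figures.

Below node A the series string R2+R3 = 6980 Ω sits in parallel with the 50600 Ω load: 6134 Ω.
V_A = 15.7 × 6134/(18000 + 6134) = 3.99 V.

V ≈ 3.99 V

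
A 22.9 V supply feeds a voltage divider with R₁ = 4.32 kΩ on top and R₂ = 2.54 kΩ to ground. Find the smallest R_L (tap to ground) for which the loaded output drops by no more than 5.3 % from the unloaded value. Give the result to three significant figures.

Output resistance R_th = R₁‖R₂ = (4.32 × 2.54)/6.860 = 1.600 kΩ.
The fractional drop is R_th/(R_th + R_L); requiring this ≤ 0.0530 gives R_L ≥ R_th(1/0.0530 − 1) = 1.600 × 17.87 = 28.6 kΩ.

R_L(min) ≈ 28.6 kΩ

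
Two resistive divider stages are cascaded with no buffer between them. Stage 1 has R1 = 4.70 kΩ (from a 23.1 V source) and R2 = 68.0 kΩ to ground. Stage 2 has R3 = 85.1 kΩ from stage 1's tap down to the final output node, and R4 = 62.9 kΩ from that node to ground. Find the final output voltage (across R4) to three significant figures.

Stage 2 presents R3+R4 = 148.0 kΩ as a load on stage 1's tap.
Stage 1's lower leg becomes R2‖(R3+R4) = 46.59 kΩ, so V_mid = 23.1 × 46.59/51.29 = 20.98 V.
Stage 2 is itself unloaded: V_out = V_mid × R4/(R3+R4) = 20.98 × 62.9/148.0 = 8.92 V.

V_out ≈ 8.92 V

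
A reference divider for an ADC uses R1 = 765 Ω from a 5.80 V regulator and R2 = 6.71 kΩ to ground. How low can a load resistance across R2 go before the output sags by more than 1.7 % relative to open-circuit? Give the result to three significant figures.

R_L(min) ≈ 39.7 kΩ

Output resistance R_th = R1‖R2 = (765 × 6710)/7475 = 686.7 Ω.
The fractional drop is R_th/(R_th + R_L); requiring this ≤ 0.0170 gives R_L ≥ R_th(1/0.0170 − 1) = 686.7 × 57.82 = 39.7 kΩ.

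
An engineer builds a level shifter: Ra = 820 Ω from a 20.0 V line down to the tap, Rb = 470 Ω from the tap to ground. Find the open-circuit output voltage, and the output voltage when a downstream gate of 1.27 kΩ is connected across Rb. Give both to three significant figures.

Open-circuit: V = 20.0 × 470/(820 + 470) = 7.29 V.
With the load, Rb becomes Rb‖R_L = 343.0 Ω, so V = 20.0 × 343.0/1163 = 5.90 V.

Unloaded: 7.29 V; loaded: 5.90 V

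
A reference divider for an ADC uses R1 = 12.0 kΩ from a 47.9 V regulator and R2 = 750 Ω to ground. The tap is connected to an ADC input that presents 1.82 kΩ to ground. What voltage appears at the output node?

The load sits in parallel with R2: R2‖R_L = (750 × 1820) / (750 + 1820) = 531.1 Ω.
V_out = 47.9 × 531.1 / (12000 + 531.1) = 47.9 × 531.1/12530 = 2.03 V.
(Unloaded it would have been 2.82 V.)

V_out ≈ 2.03 V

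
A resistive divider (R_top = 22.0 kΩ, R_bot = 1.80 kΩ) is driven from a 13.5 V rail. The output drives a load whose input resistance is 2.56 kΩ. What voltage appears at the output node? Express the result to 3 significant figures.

The load sits in parallel with R_bot: R_bot‖R_L = (1.80 × 2.56) / (1.80 + 2.56) = 1.057 kΩ.
V_out = 13.5 × 1.057 / (22.0 + 1.057) = 13.5 × 1.057/23.06 = 0.619 V.

V_out ≈ 0.619 V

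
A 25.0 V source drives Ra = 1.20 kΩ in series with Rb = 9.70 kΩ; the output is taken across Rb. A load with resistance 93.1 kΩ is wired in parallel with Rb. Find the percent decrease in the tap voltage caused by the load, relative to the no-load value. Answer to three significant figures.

1.13 %

The divider's output (Thévenin) resistance is Ra‖Rb = 1.068 kΩ.
Fractional drop under load = R_th/(R_th + R_L) = 1.068 / (1.068 + 93.1) = 0.01134.
So the output falls by 1.13 %.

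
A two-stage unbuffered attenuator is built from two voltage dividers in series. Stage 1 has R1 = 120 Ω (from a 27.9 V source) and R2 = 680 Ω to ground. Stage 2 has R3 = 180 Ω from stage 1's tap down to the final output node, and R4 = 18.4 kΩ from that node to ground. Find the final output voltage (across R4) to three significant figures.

Stage 2 presents R3+R4 = 18580 Ω as a load on stage 1's tap.
Stage 1's lower leg becomes R2‖(R3+R4) = 656.0 Ω, so V_mid = 27.9 × 656.0/776.0 = 23.59 V.
Stage 2 is itself unloaded: V_out = V_mid × R4/(R3+R4) = 23.59 × 18400/18580 = 23.4 V.

V_out ≈ 23.4 V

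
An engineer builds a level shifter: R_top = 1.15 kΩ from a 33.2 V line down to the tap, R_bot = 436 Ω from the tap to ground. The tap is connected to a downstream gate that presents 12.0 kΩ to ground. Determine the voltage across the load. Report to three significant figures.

V_out ≈ 8.89 V

The load sits in parallel with R_bot: R_bot‖R_L = (436 × 12000) / (436 + 12000) = 420.7 Ω.
V_out = 33.2 × 420.7 / (1150 + 420.7) = 33.2 × 420.7/1571 = 8.89 V.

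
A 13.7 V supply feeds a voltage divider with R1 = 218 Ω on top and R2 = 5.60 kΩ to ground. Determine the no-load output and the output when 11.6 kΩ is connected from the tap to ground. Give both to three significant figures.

Open-circuit: V = 13.7 × 5600/(218 + 5600) = 13.2 V.
With the load, R2 becomes R2‖R_L = 3777 Ω, so V = 13.7 × 3777/3995 = 13.0 V.

Unloaded: 13.2 V; loaded: 13.0 V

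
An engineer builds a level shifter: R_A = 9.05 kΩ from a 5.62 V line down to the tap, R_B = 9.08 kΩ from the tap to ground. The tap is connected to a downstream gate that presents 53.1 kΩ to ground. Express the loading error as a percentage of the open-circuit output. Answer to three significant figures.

7.86 %

The divider's output (Thévenin) resistance is R_A‖R_B = 4.532 kΩ.
Fractional drop under load = R_th/(R_th + R_L) = 4.532 / (4.532 + 53.1) = 0.07864.
So the output falls by 7.86 %.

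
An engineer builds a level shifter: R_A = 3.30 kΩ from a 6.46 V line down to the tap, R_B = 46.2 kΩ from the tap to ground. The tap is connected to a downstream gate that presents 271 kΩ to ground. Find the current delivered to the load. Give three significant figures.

I_L ≈ 0.0220 mA

R_B‖R_L = 39.47 kΩ; V_out = 6.46 × 39.47/42.77 = 5.962 V.
I_L = V_out / R_L = 5.962 / 271 kΩ = 0.0220 mA.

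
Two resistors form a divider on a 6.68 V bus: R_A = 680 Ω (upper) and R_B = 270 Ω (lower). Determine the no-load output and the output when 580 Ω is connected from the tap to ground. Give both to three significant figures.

Unloaded: 1.90 V; loaded: 1.42 V

Open-circuit: V = 6.68 × 270/(680 + 270) = 1.90 V.
With the load, R_B becomes R_B‖R_L = 184.2 Ω, so V = 6.68 × 184.2/864.2 = 1.42 V.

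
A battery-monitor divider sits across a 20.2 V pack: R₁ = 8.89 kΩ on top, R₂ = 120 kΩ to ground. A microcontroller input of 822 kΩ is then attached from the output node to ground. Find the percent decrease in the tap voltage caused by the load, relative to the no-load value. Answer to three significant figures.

The divider's output (Thévenin) resistance is R₁‖R₂ = 8.277 kΩ.
Fractional drop under load = R_th/(R_th + R_L) = 8.277 / (8.277 + 822) = 0.009969.
So the output falls by 0.997 %.

0.997 %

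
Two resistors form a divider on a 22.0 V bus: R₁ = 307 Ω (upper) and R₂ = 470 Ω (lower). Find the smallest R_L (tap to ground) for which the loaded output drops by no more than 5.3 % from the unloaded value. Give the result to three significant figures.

Output resistance R_th = R₁‖R₂ = (307 × 470)/777.0 = 185.7 Ω.
The fractional drop is R_th/(R_th + R_L); requiring this ≤ 0.0530 gives R_L ≥ R_th(1/0.0530 − 1) = 185.7 × 17.87 = 3.32 kΩ.

R_L(min) ≈ 3.32 kΩ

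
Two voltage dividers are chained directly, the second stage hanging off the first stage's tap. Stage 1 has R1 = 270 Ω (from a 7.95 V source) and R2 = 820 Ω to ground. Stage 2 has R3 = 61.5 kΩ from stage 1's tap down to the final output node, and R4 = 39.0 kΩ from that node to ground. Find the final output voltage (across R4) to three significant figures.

V_out ≈ 2.32 V

Stage 2 presents R3+R4 = 100500 Ω as a load on stage 1's tap.
Stage 1's lower leg becomes R2‖(R3+R4) = 813.4 Ω, so V_mid = 7.95 × 813.4/1083 = 5.969 V.
Stage 2 is itself unloaded: V_out = V_mid × R4/(R3+R4) = 5.969 × 39000/100500 = 2.32 V.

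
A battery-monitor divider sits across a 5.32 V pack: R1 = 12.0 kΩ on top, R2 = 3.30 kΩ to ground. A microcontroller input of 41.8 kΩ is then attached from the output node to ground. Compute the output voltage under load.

The load sits in parallel with R2: R2‖R_L = (3.30 × 41.8) / (3.30 + 41.8) = 3.059 kΩ.
V_out = 5.32 × 3.059 / (12.0 + 3.059) = 5.32 × 3.059/15.06 = 1.08 V.

V_out ≈ 1.08 V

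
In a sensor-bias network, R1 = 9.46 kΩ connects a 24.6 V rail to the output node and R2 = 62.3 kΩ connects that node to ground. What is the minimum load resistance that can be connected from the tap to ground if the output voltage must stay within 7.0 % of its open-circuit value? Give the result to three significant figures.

R_L(min) ≈ 109 kΩ

Output resistance R_th = R1‖R2 = (9.46 × 62.3)/71.76 = 8.213 kΩ.
The fractional drop is R_th/(R_th + R_L); requiring this ≤ 0.0700 gives R_L ≥ R_th(1/0.0700 − 1) = 8.213 × 13.29 = 109 kΩ.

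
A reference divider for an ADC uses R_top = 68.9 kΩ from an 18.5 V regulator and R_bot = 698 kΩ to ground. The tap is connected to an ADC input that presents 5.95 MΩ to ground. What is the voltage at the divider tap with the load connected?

The load sits in parallel with R_bot: R_bot‖R_L = (698 × 5950) / (698 + 5950) = 624.7 kΩ.
V_out = 18.5 × 624.7 / (68.9 + 624.7) = 18.5 × 624.7/693.6 = 16.7 V.
(Unloaded it would have been 16.8 V.)

V_out ≈ 16.7 V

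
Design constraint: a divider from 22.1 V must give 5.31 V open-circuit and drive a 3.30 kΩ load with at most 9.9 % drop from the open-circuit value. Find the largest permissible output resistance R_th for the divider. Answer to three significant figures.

Loading drop = R_th/(R_th + R_L) ≤ 0.0990, so R_th ≤ R_L · ε/(1−ε) = 3.30 kΩ × 0.0990/0.9010 = 363 Ω.

R_th ≤ 363 Ω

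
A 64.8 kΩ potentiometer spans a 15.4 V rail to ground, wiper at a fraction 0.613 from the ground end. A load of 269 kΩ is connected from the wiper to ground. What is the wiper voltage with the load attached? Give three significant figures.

V ≈ 8.93 V

The wiper splits the pot into (1−α)R = 25.08 kΩ above and αR = 39.72 kΩ below.
Lower section ‖ load = 34.61 kΩ.
V_wiper = 15.4 × 34.61/(25.08 + 34.61) = 8.93 V.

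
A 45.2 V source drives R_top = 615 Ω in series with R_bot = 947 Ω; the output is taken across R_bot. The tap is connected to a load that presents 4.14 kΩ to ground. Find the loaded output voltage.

V_out ≈ 25.1 V

The load sits in parallel with R_bot: R_bot‖R_L = (947 × 4140) / (947 + 4140) = 770.7 Ω.
V_out = 45.2 × 770.7 / (615 + 770.7) = 45.2 × 770.7/1386 = 25.1 V.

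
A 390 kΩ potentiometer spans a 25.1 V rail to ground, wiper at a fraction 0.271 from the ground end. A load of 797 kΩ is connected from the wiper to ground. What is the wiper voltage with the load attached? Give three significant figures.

V ≈ 6.20 V

The wiper splits the pot into (1−α)R = 284.3 kΩ above and αR = 105.7 kΩ below.
Lower section ‖ load = 93.32 kΩ.
V_wiper = 25.1 × 93.32/(284.3 + 93.32) = 6.20 V.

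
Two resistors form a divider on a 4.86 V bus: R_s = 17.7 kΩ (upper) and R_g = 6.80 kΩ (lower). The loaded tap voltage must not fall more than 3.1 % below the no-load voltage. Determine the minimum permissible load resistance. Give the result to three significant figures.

Output resistance R_th = R_s‖R_g = (17.7 × 6.80)/24.50 = 4.913 kΩ.
The fractional drop is R_th/(R_th + R_L); requiring this ≤ 0.0310 gives R_L ≥ R_th(1/0.0310 − 1) = 4.913 × 31.26 = 154 kΩ.

R_L(min) ≈ 154 kΩ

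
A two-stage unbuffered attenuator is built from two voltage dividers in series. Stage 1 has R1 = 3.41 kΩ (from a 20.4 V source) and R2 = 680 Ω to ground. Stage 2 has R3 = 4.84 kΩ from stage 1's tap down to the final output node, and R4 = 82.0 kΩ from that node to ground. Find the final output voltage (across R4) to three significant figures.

Stage 2 presents R3+R4 = 86840 Ω as a load on stage 1's tap.
Stage 1's lower leg becomes R2‖(R3+R4) = 674.7 Ω, so V_mid = 20.4 × 674.7/4085 = 3.370 V.
Stage 2 is itself unloaded: V_out = V_mid × R4/(R3+R4) = 3.370 × 82000/86840 = 3.18 V.

V_out ≈ 3.18 V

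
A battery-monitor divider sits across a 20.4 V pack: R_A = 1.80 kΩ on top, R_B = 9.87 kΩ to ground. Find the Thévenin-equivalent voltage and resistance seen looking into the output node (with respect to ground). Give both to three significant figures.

V_th = 17.3 V, R_th = 1.52 kΩ

V_th is the open-circuit tap voltage: 20.4 × 9.87/(1.80 + 9.87) = 17.3 V.
With the supply zeroed, R_A and R_B appear in parallel from the tap: R_th = R_A‖R_B = (1.80 × 9.87)/11.67 = 1.52 kΩ.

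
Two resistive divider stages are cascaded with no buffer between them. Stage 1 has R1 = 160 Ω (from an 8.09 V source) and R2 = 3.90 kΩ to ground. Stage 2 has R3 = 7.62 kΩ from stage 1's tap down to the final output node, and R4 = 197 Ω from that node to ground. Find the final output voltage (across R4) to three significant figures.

V_out ≈ 0.192 V

Stage 2 presents R3+R4 = 7817 Ω as a load on stage 1's tap.
Stage 1's lower leg becomes R2‖(R3+R4) = 2602 Ω, so V_mid = 8.09 × 2602/2762 = 7.621 V.
Stage 2 is itself unloaded: V_out = V_mid × R4/(R3+R4) = 7.621 × 197/7817 = 0.192 V.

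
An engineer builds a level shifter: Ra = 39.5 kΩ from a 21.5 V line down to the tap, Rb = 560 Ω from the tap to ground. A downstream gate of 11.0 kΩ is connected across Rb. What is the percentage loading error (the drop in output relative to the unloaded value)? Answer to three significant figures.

The divider's output (Thévenin) resistance is Ra‖Rb = 552.2 Ω.
Fractional drop under load = R_th/(R_th + R_L) = 552.2 / (552.2 + 11000) = 0.04780.
So the output falls by 4.78 %.

4.78 %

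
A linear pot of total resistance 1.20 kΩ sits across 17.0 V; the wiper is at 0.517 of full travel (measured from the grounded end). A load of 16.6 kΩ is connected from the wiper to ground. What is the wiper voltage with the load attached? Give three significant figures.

V ≈ 8.63 V

The wiper splits the pot into (1−α)R = 579.6 Ω above and αR = 620.4 Ω below.
Lower section ‖ load = 598.0 Ω.
V_wiper = 17.0 × 598.0/(579.6 + 598.0) = 8.63 V.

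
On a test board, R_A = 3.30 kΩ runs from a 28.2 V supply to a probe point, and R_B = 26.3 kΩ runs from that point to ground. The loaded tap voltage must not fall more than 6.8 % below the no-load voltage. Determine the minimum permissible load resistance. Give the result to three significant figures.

R_L(min) ≈ 40.2 kΩ

Output resistance R_th = R_A‖R_B = (3.30 × 26.3)/29.60 = 2.932 kΩ.
The fractional drop is R_th/(R_th + R_L); requiring this ≤ 0.0680 gives R_L ≥ R_th(1/0.0680 − 1) = 2.932 × 13.71 = 40.2 kΩ.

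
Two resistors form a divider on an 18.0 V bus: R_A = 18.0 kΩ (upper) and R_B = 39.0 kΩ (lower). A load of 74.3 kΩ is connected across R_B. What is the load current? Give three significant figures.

R_B‖R_L = 25.58 kΩ; V_out = 18.0 × 25.58/43.58 = 10.56 V.
I_L = V_out / R_L = 10.56 / 74.3 kΩ = 0.142 mA.

I_L ≈ 0.142 mA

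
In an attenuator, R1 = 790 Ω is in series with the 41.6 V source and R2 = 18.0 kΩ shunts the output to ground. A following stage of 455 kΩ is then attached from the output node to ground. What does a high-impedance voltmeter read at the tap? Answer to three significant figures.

The load sits in parallel with R2: R2‖R_L = (18000 × 455000) / (18000 + 455000) = 17320 Ω.
V_out = 41.6 × 17320 / (790 + 17320) = 41.6 × 17320/18110 = 39.8 V.

V_out ≈ 39.8 V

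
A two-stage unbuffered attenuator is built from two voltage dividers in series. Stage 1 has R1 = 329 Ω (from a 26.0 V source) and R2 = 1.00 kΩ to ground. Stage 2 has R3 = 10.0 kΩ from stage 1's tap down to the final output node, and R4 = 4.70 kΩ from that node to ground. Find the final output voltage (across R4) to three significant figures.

Stage 2 presents R3+R4 = 14700 Ω as a load on stage 1's tap.
Stage 1's lower leg becomes R2‖(R3+R4) = 936.3 Ω, so V_mid = 26.0 × 936.3/1265 = 19.24 V.
Stage 2 is itself unloaded: V_out = V_mid × R4/(R3+R4) = 19.24 × 4700/14700 = 6.15 V.

V_out ≈ 6.15 V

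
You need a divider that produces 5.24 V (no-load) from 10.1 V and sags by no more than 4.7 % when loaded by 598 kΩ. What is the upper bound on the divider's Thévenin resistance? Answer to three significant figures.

Loading drop = R_th/(R_th + R_L) ≤ 0.0470, so R_th ≤ R_L · ε/(1−ε) = 598 kΩ × 0.0470/0.9530 = 29.5 kΩ.

R_th ≤ 29.5 kΩ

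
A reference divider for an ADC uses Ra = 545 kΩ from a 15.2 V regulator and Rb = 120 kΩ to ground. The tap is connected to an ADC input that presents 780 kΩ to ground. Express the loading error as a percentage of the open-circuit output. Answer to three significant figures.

The divider's output (Thévenin) resistance is Ra‖Rb = 98.35 kΩ.
Fractional drop under load = R_th/(R_th + R_L) = 98.35 / (98.35 + 780) = 0.1120.
So the output falls by 11.2 %.

11.2 %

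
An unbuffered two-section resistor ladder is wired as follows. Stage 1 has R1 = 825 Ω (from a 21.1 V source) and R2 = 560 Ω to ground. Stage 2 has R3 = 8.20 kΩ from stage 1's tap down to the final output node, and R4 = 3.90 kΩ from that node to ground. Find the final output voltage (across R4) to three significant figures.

V_out ≈ 2.68 V

Stage 2 presents R3+R4 = 12100 Ω as a load on stage 1's tap.
Stage 1's lower leg becomes R2‖(R3+R4) = 535.2 Ω, so V_mid = 21.1 × 535.2/1360 = 8.303 V.
Stage 2 is itself unloaded: V_out = V_mid × R4/(R3+R4) = 8.303 × 3900/12100 = 2.68 V.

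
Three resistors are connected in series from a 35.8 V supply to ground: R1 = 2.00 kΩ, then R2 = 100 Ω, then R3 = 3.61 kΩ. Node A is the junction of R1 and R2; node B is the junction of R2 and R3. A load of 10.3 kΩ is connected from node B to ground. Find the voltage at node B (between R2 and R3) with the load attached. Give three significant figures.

V ≈ 20.0 V

At node B, R3 is in parallel with the load: R3‖R_L = 2673 Ω.
Below node A the resistance is R2 + (R3‖R_L) = 2773 Ω, so V_A = 35.8 × 2773/4773 = 20.80 V.
Then V_B = V_A × (R3‖R_L)/(R2 + R3‖R_L) = 20.80 × 2673/2773 = 20.0 V.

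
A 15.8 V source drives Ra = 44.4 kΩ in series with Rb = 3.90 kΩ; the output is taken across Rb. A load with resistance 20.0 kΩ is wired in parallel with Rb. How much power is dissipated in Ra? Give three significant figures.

P ≈ 4.88 mW

Total resistance from the source is Ra + (Rb‖R_L) = 47.66 kΩ, so I = 15.8/47.66 kΩ = 0.3315 mA.
P = I²·Ra = (0.3315 mA)² × 44.4 kΩ = 4.88 mW.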